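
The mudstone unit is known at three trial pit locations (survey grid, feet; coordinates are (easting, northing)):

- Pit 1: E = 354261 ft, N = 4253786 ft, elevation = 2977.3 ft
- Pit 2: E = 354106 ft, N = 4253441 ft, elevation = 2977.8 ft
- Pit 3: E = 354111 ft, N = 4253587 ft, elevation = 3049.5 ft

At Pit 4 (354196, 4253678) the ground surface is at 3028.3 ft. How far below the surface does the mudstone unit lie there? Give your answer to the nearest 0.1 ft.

31.3 ft

Let the plane be z = a·E + b·N + c.
Pit 2−Pit 1: −155a − 345b = 0.5;  Pit 3−Pit 1: −150a − 199b = 72.2.
Solving gives a = −1.186773499, b = 0.531738818.
Then c = 2977.3 − a·354261 − b·4253786 = −1838498.28.
At (354196, 4253678): z_contact = −420350.43 + 2261845.71 − 1838498.28 = 2997.01 ft.
Depth below ground = 3028.3 − 2997.01 = 31.3 ft.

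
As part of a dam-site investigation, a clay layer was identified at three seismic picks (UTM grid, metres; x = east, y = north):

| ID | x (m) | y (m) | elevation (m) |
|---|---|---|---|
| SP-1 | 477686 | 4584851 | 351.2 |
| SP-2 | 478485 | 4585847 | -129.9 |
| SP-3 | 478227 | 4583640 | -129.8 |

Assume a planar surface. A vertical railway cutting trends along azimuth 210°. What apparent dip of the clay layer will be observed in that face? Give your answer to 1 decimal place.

15.7°

Let the plane be z = a·x + b·y + c.
SP-2−SP-1: 799a + 996b = −481.1;  SP-3−SP-1: 541a − 1211b = −481.
Solving gives a = −0.70477, b = 0.08234.
Unit vector along 210° is (sin 210°, cos 210°) = (-0.5000, -0.8660).
Slope in that direction = a·(-0.5000) + b·(-0.8660) = 0.28108.
Apparent dip = arctan|0.28108| = 15.7° (true dip is 35.4°, so apparent ≤ true as expected).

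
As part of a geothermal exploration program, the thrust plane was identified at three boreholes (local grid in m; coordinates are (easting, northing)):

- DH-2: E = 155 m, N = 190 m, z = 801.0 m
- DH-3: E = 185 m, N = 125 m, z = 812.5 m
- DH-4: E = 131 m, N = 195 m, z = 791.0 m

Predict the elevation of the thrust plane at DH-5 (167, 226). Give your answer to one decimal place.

Let the plane be z = a·E + b·N + c.
DH-3−DH-2: 30a − 65b = 11.5;  DH-4−DH-2: −24a + 5b = −10.
Solving gives a = 0.42021, b = 0.01702.
Then c = 801 − a·155 − b·190 = 732.63.
At (167, 226): z = 70.2 + 3.8 + 732.63 = 806.7 m.

806.7 m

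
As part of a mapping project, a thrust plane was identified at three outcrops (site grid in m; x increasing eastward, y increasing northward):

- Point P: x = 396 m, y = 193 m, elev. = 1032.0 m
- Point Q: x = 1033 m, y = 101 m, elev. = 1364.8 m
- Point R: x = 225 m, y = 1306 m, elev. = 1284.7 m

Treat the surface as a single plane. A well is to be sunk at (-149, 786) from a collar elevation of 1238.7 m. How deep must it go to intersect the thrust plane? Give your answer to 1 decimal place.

Let the plane be z = a·x + b·y + c.
Point Q−Point P: 637a − 92b = 332.8;  Point R−Point P: −171a + 1113b = 252.7.
Solving gives a = 0.567840, b = 0.314286.
Then c = 1032 − a·396 − b·193 = 746.48.
At (-149, 786): z_contact = −84.61 + 247.03 + 746.48 = 908.90 m.
Depth below ground = 1238.7 − 908.90 = 329.8 m.

329.8 m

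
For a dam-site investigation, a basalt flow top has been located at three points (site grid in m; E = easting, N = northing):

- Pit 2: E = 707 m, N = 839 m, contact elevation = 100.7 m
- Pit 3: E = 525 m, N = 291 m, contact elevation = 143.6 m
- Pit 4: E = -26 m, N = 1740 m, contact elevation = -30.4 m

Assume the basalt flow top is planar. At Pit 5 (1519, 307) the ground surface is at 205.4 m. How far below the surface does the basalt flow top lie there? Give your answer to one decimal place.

Let the plane be z = a·E + b·N + c.
Pit 3−Pit 2: −182a − 548b = 42.9;  Pit 4−Pit 2: −733a + 901b = −131.1.
Solving gives a = 0.058674, b = −0.097771.
Then c = 100.7 − a·707 − b·839 = 141.25.
At (1519, 307): z_contact = 89.13 − 30.02 + 141.25 = 200.36 m.
Depth below ground = 205.4 − 200.36 = 5.0 m.

5.0 m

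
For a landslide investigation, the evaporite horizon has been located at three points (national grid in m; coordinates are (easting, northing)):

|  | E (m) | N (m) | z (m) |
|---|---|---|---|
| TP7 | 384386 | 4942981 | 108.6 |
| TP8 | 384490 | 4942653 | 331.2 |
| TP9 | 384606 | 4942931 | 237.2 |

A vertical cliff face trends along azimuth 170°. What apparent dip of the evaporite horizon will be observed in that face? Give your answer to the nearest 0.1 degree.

31.1°

Two edge vectors: TP7→TP8 = (104, -328, 222.6), TP7→TP9 = (220, -50, 128.6).
Normal n = (TP7→TP8) × (TP7→TP9) = (-31050.8, 35597.6, 66960).
So ∂z/∂E = −n_x/n_z = 0.46372 and ∂z/∂N = −n_y/n_z = −0.53162.
Unit vector along 170° is (sin 170°, cos 170°) = (0.1736, -0.9848).
Slope in that direction = a·(0.1736) + b·(-0.9848) = 0.60407.
Apparent dip = arctan|0.60407| = 31.1° (true dip is 35.2°, so apparent ≤ true as expected).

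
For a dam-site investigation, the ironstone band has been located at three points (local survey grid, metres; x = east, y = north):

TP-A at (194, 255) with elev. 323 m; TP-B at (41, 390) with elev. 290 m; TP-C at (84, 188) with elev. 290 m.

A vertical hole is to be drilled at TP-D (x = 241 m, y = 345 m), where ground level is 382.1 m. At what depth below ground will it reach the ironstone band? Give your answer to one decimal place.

41.5 m

Let the plane be z = a·x + b·y + c.
TP-B−TP-A: −153a + 135b = −33;  TP-C−TP-A: −110a − 67b = −33.
Solving gives a = 0.26557, b = 0.05653.
Then c = 323 − a·194 − b·255 = 257.06.
At (241, 345): z_contact = 64.00 + 19.50 + 257.06 = 340.57 m.
Depth below ground = 382.1 − 340.57 = 41.5 m.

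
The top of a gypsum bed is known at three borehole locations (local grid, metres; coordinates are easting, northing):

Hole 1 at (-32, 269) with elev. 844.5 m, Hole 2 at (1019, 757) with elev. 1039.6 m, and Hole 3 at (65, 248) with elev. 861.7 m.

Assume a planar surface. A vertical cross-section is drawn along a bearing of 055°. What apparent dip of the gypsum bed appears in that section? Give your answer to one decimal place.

Let the plane be z = a·easting + b·northing + c.
Hole 2−Hole 1: 1051a + 488b = 195.1;  Hole 3−Hole 1: 97a − 21b = 17.2.
Solving gives a = 0.17996, b = 0.01221.
Unit vector along 055° is (sin 55°, cos 55°) = (0.8192, 0.5736).
Slope in that direction = a·(0.8192) + b·(0.5736) = 0.15442.
Apparent dip = arctan|0.15442| = 8.8° (true dip is 10.2°, so apparent ≤ true as expected).

8.8°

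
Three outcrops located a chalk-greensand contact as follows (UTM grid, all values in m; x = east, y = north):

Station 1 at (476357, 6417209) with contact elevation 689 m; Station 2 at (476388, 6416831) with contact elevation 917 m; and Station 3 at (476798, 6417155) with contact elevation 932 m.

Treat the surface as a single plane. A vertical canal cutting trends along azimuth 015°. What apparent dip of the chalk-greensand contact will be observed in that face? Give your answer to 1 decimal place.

Let the plane be z = a·x + b·y + c.
Station 2−Station 1: 31a − 378b = 228;  Station 3−Station 1: 441a − 54b = 243.
Solving gives a = 0.48200, b = −0.56365.
Unit vector along 015° is (sin 15°, cos 15°) = (0.2588, 0.9659).
Slope in that direction = a·(0.2588) + b·(0.9659) = −0.41969.
Apparent dip = arctan|0.41969| = 22.8° (true dip is 36.6°, so apparent ≤ true as expected).

22.8°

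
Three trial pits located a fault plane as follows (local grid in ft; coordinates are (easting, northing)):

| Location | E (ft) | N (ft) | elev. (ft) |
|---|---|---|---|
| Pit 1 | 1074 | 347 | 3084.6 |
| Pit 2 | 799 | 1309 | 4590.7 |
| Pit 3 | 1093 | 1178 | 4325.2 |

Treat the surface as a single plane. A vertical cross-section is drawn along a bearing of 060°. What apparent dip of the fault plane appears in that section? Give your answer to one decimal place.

28.6°

Two edge vectors: Pit 1→Pit 2 = (-275, 962, 1506.1), Pit 1→Pit 3 = (19, 831, 1240.6).
Normal n = (Pit 1→Pit 2) × (Pit 1→Pit 3) = (-58111.9, 369780.9, -246803).
So ∂z/∂E = −n_x/n_z = −0.23546 and ∂z/∂N = −n_y/n_z = 1.49828.
Unit vector along 060° is (sin 60°, cos 60°) = (0.8660, 0.5000).
Slope in that direction = a·(0.8660) + b·(0.5000) = 0.54523.
Apparent dip = arctan|0.54523| = 28.6° (true dip is 56.6°, so apparent ≤ true as expected).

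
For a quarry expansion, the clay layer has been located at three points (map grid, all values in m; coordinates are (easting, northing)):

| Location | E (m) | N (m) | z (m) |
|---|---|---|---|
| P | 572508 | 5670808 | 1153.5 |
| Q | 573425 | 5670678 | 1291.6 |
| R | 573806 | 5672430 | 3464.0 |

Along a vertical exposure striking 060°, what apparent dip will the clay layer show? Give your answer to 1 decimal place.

40.7°

Two edge vectors: P→Q = (917, -130, 138.1), P→R = (1298, 1622, 2310.5).
Normal n = (P→Q) × (P→R) = (-524363.2, -1939474.7, 1656114).
So ∂z/∂E = −n_x/n_z = 0.31662 and ∂z/∂N = −n_y/n_z = 1.17110.
Unit vector along 060° is (sin 60°, cos 60°) = (0.8660, 0.5000).
Slope in that direction = a·(0.8660) + b·(0.5000) = 0.85975.
Apparent dip = arctan|0.85975| = 40.7° (true dip is 50.5°, so apparent ≤ true as expected).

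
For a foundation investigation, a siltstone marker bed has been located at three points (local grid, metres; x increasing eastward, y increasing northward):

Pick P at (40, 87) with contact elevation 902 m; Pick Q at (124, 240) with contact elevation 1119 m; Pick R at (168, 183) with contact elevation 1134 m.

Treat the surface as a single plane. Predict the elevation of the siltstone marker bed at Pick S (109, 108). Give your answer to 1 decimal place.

1004.9 m

Let the plane be z = a·x + b·y + c.
Pick Q−Pick P: 84a + 153b = 217;  Pick R−Pick P: 128a + 96b = 232.
Solving gives a = 1.27292, b = 0.71944.
Then c = 902 − a·40 − b·87 = 788.49.
At (109, 108): z = 138.7 + 77.7 + 788.49 = 1004.9 m.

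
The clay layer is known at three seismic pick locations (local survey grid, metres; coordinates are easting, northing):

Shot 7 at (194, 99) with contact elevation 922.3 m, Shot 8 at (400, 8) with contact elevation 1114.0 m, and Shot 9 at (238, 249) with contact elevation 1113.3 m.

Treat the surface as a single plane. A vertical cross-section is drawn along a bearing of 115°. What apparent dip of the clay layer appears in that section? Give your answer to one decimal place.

Two edge vectors: Shot 7→Shot 8 = (206, -91, 191.7), Shot 7→Shot 9 = (44, 150, 191).
Normal n = (Shot 7→Shot 8) × (Shot 7→Shot 9) = (-46136, -30911.2, 34904).
So ∂z/∂easting = −n_x/n_z = 1.32180 and ∂z/∂northing = −n_y/n_z = 0.88561.
Unit vector along 115° is (sin 115°, cos 115°) = (0.9063, -0.4226).
Slope in that direction = a·(0.9063) + b·(-0.4226) = 0.82368.
Apparent dip = arctan|0.82368| = 39.5° (true dip is 57.9°, so apparent ≤ true as expected).

39.5°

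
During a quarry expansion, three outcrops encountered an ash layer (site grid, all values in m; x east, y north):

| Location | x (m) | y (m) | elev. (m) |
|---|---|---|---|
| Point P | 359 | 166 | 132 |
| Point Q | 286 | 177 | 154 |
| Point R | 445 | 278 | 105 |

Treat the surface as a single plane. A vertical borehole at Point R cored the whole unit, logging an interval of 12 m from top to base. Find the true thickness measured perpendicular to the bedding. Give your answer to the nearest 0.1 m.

11.5 m

Let the plane be z = a·x + b·y + c.
Point Q−Point P: −73a + 11b = 22;  Point R−Point P: 86a + 112b = −27.
Solving gives a = −0.30267, b = −0.00866.
|∇z| = √(a²+b²) = 0.30280, so dip δ = arctan(0.30280) = 16.85°.
True thickness = vertical thickness × cos δ = 12 × cos 16.85° = 11.5 m.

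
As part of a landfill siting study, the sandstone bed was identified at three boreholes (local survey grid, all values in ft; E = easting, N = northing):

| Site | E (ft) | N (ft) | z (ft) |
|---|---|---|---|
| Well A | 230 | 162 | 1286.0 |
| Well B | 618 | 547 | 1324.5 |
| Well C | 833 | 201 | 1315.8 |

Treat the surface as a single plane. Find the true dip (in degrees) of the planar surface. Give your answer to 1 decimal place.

Let the plane be z = a·E + b·N + c.
Well B−Well A: 388a + 385b = 38.5;  Well C−Well A: 603a + 39b = 29.8.
Solving gives a = 0.04595, b = 0.05370.
Gradient magnitude |∇z| = √(a² + b²) = √(0.00211 + 0.00288) = 0.07067.
True dip = arctan(0.07067) = 4.0°, dipping toward SW (azimuth ≈ 221°).

4.0°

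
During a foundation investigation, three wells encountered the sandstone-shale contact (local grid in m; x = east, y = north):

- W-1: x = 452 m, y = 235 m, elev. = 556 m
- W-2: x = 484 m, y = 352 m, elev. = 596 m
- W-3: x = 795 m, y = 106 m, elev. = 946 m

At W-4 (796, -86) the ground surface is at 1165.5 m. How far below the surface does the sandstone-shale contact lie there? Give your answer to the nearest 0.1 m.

Let the plane be z = a·x + b·y + c.
W-2−W-1: 32a + 117b = 40;  W-3−W-1: 343a − 129b = 390.
Solving gives a = 1.14756, b = 0.02802.
Then c = 556 − a·452 − b·235 = 30.72.
At (796, -86): z_contact = 913.46 − 2.41 + 30.72 = 941.77 m.
Depth below ground = 1165.5 − 941.77 = 223.7 m.

223.7 m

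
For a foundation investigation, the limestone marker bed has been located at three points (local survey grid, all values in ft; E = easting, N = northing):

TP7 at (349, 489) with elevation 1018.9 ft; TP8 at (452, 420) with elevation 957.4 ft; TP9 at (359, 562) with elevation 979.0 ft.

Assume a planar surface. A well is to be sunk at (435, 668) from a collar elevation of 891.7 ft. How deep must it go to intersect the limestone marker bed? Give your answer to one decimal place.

Let the plane be z = a·E + b·N + c.
TP8−TP7: 103a − 69b = −61.5;  TP9−TP7: 10a + 73b = −39.9.
Solving gives a = −0.88228, b = −0.42572.
Then c = 1018.9 − a·349 − b·489 = 1534.99.
At (435, 668): z_contact = −383.79 − 284.38 + 1534.99 = 866.82 ft.
Depth below ground = 891.7 − 866.82 = 24.9 ft.

24.9 ft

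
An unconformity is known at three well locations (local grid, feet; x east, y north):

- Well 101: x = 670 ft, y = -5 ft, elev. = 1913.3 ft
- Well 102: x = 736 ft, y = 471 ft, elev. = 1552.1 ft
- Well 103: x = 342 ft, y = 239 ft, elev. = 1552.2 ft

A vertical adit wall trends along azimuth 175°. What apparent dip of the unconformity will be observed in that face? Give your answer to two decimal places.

Let the plane be z = a·x + b·y + c.
Well 102−Well 101: 66a + 476b = −361.2;  Well 103−Well 101: −328a + 244b = −361.1.
Solving gives a = 0.48627, b = −0.82625.
Unit vector along 175° is (sin 175°, cos 175°) = (0.0872, -0.9962).
Slope in that direction = a·(0.0872) + b·(-0.9962) = 0.86548.
Apparent dip = arctan|0.86548| = 40.88° (true dip is 43.8°, so apparent ≤ true as expected).

40.88°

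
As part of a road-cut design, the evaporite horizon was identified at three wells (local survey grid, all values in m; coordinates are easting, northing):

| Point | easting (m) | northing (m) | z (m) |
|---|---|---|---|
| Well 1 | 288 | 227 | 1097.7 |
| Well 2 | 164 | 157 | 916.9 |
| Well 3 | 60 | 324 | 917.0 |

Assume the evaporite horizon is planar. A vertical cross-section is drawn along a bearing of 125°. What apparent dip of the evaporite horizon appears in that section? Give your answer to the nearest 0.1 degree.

Two edge vectors: Well 1→Well 2 = (-124, -70, -180.8), Well 1→Well 3 = (-228, 97, -180.7).
Normal n = (Well 1→Well 2) × (Well 1→Well 3) = (30186.6, 18815.6, -27988).
So ∂z/∂easting = −n_x/n_z = 1.07856 and ∂z/∂northing = −n_y/n_z = 0.67227.
Unit vector along 125° is (sin 125°, cos 125°) = (0.8192, -0.5736).
Slope in that direction = a·(0.8192) + b·(-0.5736) = 0.49790.
Apparent dip = arctan|0.49790| = 26.5° (true dip is 51.8°, so apparent ≤ true as expected).

26.5°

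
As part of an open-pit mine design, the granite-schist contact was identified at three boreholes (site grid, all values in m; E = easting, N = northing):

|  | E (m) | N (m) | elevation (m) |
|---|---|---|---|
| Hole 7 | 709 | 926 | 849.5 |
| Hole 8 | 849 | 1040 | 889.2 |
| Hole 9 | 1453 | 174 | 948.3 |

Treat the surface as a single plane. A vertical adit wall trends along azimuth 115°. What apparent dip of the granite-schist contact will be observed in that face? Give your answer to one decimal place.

Let the plane be z = a·E + b·N + c.
Hole 8−Hole 7: 140a + 114b = 39.7;  Hole 9−Hole 7: 744a − 752b = 98.8.
Solving gives a = 0.21630, b = 0.08262.
Unit vector along 115° is (sin 115°, cos 115°) = (0.9063, -0.4226).
Slope in that direction = a·(0.9063) + b·(-0.4226) = 0.16112.
Apparent dip = arctan|0.16112| = 9.2° (true dip is 13.0°, so apparent ≤ true as expected).

9.2°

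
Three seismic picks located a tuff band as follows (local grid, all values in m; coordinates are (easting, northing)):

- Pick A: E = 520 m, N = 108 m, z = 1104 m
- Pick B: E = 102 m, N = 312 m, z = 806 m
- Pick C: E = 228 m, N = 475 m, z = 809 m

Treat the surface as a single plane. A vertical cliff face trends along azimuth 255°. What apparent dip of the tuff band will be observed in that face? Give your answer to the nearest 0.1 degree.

22.1°

Let the plane be z = a·E + b·N + c.
Pick B−Pick A: −418a + 204b = −298;  Pick C−Pick A: −292a + 367b = −295.
Solving gives a = 0.52416, b = −0.38677.
Unit vector along 255° is (sin 255°, cos 255°) = (-0.9659, -0.2588).
Slope in that direction = a·(-0.9659) + b·(-0.2588) = −0.40619.
Apparent dip = arctan|0.40619| = 22.1° (true dip is 33.1°, so apparent ≤ true as expected).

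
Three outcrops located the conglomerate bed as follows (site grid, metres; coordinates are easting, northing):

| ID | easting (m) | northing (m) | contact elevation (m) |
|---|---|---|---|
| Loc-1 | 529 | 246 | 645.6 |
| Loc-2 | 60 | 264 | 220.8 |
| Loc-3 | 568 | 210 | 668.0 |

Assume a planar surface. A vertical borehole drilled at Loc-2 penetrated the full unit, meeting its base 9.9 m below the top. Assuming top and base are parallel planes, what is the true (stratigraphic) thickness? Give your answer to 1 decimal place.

7.0 m

Let the plane be z = a·easting + b·northing + c.
Loc-2−Loc-1: −469a + 18b = −424.8;  Loc-3−Loc-1: 39a − 36b = 22.4.
Solving gives a = 0.92013, b = 0.37459.
|∇z| = √(a²+b²) = 0.99346, so dip δ = arctan(0.99346) = 44.81°.
True thickness = vertical thickness × cos δ = 9.9 × cos 44.81° = 7.0 m.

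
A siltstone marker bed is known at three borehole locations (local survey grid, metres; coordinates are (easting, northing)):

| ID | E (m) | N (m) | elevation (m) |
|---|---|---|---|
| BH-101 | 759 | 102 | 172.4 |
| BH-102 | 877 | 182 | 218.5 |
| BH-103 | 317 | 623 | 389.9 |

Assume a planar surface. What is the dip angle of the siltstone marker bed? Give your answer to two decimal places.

Two edge vectors: BH-101→BH-102 = (118, 80, 46.1), BH-101→BH-103 = (-442, 521, 217.5).
Normal n = (BH-101→BH-102) × (BH-101→BH-103) = (-6618.1, -46041.2, 96838).
So ∂z/∂E = −n_x/n_z = 0.06834 and ∂z/∂N = −n_y/n_z = 0.47545.
Gradient magnitude |∇z| = √(a² + b²) = √(0.00467 + 0.22605) = 0.48033.
True dip = arctan(0.48033) = 25.66°, dipping toward S (azimuth ≈ 188°).

25.66°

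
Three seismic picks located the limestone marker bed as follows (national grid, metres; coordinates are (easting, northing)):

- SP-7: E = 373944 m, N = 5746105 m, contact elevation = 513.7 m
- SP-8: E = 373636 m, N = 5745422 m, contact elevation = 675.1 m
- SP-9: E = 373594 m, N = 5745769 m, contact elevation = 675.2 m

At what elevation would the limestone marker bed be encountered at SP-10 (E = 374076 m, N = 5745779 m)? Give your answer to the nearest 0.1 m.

Two edge vectors: SP-7→SP-8 = (-308, -683, 161.4), SP-7→SP-9 = (-350, -336, 161.5).
Normal n = (SP-7→SP-8) × (SP-7→SP-9) = (-56074.1, -6748, -135562).
So ∂z/∂E = −n_x/n_z = −0.413641729 and ∂z/∂N = −n_y/n_z = −0.049777961.
Intercept c from SP-7: 513.7 + 154678.84 + 286029.39 = 441221.94.
At (374076, 5745779): z = −154733.4 − 286013.2 + 441221.94 = 475.3 m.

475.3 m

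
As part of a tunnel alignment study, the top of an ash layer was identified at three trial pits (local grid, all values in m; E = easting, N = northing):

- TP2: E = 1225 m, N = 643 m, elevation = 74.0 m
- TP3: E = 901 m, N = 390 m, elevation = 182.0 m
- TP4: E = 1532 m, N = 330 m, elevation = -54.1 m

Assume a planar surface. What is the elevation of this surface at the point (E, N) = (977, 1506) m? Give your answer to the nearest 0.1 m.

Two edge vectors: TP2→TP3 = (-324, -253, 108), TP2→TP4 = (307, -313, -128.1).
Normal n = (TP2→TP3) × (TP2→TP4) = (66213.3, -8348.4, 179083).
So ∂z/∂E = −n_x/n_z = −0.369735 and ∂z/∂N = −n_y/n_z = 0.046617.
Intercept c from TP2: 74 + 452.93 − 29.98 = 496.95.
At (977, 1506): z = −361.2 + 70.2 + 496.95 = 205.9 m.

205.9 m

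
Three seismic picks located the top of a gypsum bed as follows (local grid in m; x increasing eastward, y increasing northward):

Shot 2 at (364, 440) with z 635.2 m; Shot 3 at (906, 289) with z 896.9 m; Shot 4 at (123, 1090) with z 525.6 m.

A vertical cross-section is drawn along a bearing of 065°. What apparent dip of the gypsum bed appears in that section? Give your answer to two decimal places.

24.01°

Two edge vectors: Shot 2→Shot 3 = (542, -151, 261.7), Shot 2→Shot 4 = (-241, 650, -109.6).
Normal n = (Shot 2→Shot 3) × (Shot 2→Shot 4) = (-153555.4, -3666.5, 315909).
So ∂z/∂x = −n_x/n_z = 0.48607 and ∂z/∂y = −n_y/n_z = 0.01161.
Unit vector along 065° is (sin 65°, cos 65°) = (0.9063, 0.4226).
Slope in that direction = a·(0.9063) + b·(0.4226) = 0.44544.
Apparent dip = arctan|0.44544| = 24.01° (true dip is 25.9°, so apparent ≤ true as expected).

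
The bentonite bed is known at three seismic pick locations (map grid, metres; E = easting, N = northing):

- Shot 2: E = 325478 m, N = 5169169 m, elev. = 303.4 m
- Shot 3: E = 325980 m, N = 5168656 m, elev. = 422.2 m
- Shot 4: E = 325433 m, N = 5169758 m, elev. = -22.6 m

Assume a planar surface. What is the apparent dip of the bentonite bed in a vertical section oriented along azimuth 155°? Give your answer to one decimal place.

Two edge vectors: Shot 2→Shot 3 = (502, -513, 118.8), Shot 2→Shot 4 = (-45, 589, -326).
Normal n = (Shot 2→Shot 3) × (Shot 2→Shot 4) = (97264.8, 158306, 272593).
So ∂z/∂E = −n_x/n_z = −0.35681 and ∂z/∂N = −n_y/n_z = −0.58074.
Unit vector along 155° is (sin 155°, cos 155°) = (0.4226, -0.9063).
Slope in that direction = a·(0.4226) + b·(-0.9063) = 0.37553.
Apparent dip = arctan|0.37553| = 20.6° (true dip is 34.3°, so apparent ≤ true as expected).

20.6°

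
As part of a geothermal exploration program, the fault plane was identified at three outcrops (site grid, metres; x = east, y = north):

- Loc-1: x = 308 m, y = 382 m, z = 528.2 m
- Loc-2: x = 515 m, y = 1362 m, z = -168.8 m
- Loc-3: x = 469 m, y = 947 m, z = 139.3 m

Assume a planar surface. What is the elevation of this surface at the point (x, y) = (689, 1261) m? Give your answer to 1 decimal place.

-36.3 m

Two edge vectors: Loc-1→Loc-2 = (207, 980, -697), Loc-1→Loc-3 = (161, 565, -388.9).
Normal n = (Loc-1→Loc-2) × (Loc-1→Loc-3) = (12683, -31714.7, -40825).
So ∂z/∂x = −n_x/n_z = 0.310667 and ∂z/∂y = −n_y/n_z = −0.776845.
Intercept c from Loc-1: 528.2 − 95.69 + 296.75 = 729.27.
At (689, 1261): z = 214.0 − 979.6 + 729.27 = -36.3 m.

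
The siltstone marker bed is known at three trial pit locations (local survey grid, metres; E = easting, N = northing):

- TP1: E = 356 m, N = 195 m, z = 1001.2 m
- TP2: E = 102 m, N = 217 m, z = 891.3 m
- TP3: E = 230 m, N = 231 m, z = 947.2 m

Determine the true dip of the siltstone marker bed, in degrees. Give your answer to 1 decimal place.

Two edge vectors: TP1→TP2 = (-254, 22, -109.9), TP1→TP3 = (-126, 36, -54).
Normal n = (TP1→TP2) × (TP1→TP3) = (2768.4, 131.4, -6372).
So ∂z/∂E = −n_x/n_z = 0.43446 and ∂z/∂N = −n_y/n_z = 0.02062.
Gradient magnitude |∇z| = √(a² + b²) = √(0.18876 + 0.00043) = 0.43495.
True dip = arctan(0.43495) = 23.5°, dipping toward W (azimuth ≈ 267°).

23.5°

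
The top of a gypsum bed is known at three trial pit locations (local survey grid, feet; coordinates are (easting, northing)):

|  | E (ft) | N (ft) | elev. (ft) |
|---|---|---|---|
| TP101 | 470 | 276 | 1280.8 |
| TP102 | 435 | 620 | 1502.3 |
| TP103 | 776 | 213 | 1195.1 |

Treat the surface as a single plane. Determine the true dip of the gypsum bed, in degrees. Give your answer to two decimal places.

Let the plane be z = a·E + b·N + c.
TP102−TP101: −35a + 344b = 221.5;  TP103−TP101: 306a − 63b = −85.7.
Solving gives a = −0.15065, b = 0.62857.
Gradient magnitude |∇z| = √(a² + b²) = √(0.02270 + 0.39510) = 0.64637.
True dip = arctan(0.64637) = 32.88°, dipping toward SSE (azimuth ≈ 167°).

32.88°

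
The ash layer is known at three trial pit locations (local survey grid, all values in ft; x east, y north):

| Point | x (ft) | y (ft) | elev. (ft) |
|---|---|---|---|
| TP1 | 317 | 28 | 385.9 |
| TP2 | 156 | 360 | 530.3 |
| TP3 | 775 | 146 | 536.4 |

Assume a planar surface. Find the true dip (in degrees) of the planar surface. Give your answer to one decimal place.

Two edge vectors: TP1→TP2 = (-161, 332, 144.4), TP1→TP3 = (458, 118, 150.5).
Normal n = (TP1→TP2) × (TP1→TP3) = (32926.8, 90365.7, -171054).
So ∂z/∂x = −n_x/n_z = 0.19249 and ∂z/∂y = −n_y/n_z = 0.52829.
Gradient magnitude |∇z| = √(a² + b²) = √(0.03705 + 0.27909) = 0.56226.
True dip = arctan(0.56226) = 29.3°, dipping toward SSW (azimuth ≈ 200°).

29.3°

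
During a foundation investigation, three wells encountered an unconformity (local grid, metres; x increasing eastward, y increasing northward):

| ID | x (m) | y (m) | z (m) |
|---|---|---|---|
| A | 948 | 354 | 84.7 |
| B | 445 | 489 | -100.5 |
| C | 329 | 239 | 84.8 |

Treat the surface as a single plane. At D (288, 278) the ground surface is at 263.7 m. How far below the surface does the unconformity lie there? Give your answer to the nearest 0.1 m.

Two edge vectors: A→B = (-503, 135, -185.2), A→C = (-619, -115, 0.1).
Normal n = (A→B) × (A→C) = (-21284.5, 114689.1, 141410).
So ∂z/∂x = −n_x/n_z = 0.15052 and ∂z/∂y = −n_y/n_z = −0.81104.
Intercept c from A: 84.7 − 142.69 + 287.11 = 229.12.
At (288, 278): z_contact = 43.35 − 225.47 + 229.12 = 47.00 m.
Depth below ground = 263.7 − 47.00 = 216.7 m.

216.7 m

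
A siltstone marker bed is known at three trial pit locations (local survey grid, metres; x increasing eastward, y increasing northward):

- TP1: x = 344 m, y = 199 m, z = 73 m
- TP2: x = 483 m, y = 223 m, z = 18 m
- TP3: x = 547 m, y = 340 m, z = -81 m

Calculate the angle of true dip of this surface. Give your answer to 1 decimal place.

Let the plane be z = a·x + b·y + c.
TP2−TP1: 139a + 24b = −55;  TP3−TP1: 203a + 141b = −154.
Solving gives a = −0.27562, b = −0.69539.
Gradient magnitude |∇z| = √(a² + b²) = √(0.07596 + 0.48357) = 0.74802.
True dip = arctan(0.74802) = 36.8°, dipping toward NNE (azimuth ≈ 022°).

36.8°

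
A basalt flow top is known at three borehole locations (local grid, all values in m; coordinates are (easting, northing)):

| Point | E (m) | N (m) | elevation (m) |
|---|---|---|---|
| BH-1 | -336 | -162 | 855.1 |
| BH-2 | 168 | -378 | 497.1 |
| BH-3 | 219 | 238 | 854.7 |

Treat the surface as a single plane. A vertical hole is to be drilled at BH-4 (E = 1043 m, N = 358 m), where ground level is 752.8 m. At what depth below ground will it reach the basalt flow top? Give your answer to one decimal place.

Let the plane be z = a·E + b·N + c.
BH-2−BH-1: 504a − 216b = −358;  BH-3−BH-1: 555a + 400b = −0.4.
Solving gives a = −0.445709, b = 0.617421.
Then c = 855.1 − a·-336 − b·-162 = 805.36.
At (1043, 358): z_contact = −464.87 + 221.04 + 805.36 = 561.53 m.
Depth below ground = 752.8 − 561.53 = 191.3 m.

191.3 m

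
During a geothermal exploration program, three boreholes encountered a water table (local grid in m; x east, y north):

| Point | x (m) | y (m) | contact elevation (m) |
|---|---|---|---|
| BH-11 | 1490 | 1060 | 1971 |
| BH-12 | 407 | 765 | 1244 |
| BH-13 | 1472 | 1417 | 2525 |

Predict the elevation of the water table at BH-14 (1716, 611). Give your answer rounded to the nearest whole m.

1324 m

Let the plane be z = a·x + b·y + c.
BH-12−BH-11: −1083a − 295b = −727;  BH-13−BH-11: −18a + 357b = 554.
Solving gives a = 0.24521, b = 1.56418.
Then c = 1971 − a·1490 − b·1060 = −52.40.
At (1716, 611): z = 420.8 + 955.7 − 52.40 = 1324.1 m.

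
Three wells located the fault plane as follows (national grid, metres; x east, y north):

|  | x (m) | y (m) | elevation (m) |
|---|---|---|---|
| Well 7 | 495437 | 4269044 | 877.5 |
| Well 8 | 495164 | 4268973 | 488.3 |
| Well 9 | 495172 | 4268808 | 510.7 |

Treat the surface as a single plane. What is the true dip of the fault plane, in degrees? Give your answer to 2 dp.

Two edge vectors: Well 7→Well 8 = (-273, -71, -389.2), Well 7→Well 9 = (-265, -236, -366.8).
Normal n = (Well 7→Well 8) × (Well 7→Well 9) = (-65808.4, 3001.6, 45613).
So ∂z/∂x = −n_x/n_z = 1.44276 and ∂z/∂y = −n_y/n_z = −0.06581.
Gradient magnitude |∇z| = √(a² + b²) = √(2.08154 + 0.00433) = 1.44426.
True dip = arctan(1.44426) = 55.30°, dipping toward W (azimuth ≈ 273°).

55.30°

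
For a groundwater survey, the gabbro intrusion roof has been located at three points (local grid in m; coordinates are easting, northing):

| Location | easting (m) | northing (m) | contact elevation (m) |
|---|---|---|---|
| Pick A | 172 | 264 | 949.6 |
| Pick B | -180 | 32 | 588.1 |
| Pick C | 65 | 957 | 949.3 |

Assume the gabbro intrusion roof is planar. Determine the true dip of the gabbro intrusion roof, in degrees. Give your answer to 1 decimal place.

43.3°

Two edge vectors: Pick A→Pick B = (-352, -232, -361.5), Pick A→Pick C = (-107, 693, -0.3).
Normal n = (Pick A→Pick B) × (Pick A→Pick C) = (250589.1, 38574.9, -268760).
So ∂z/∂easting = −n_x/n_z = 0.93239 and ∂z/∂northing = −n_y/n_z = 0.14353.
Gradient magnitude |∇z| = √(a² + b²) = √(0.86935 + 0.02060) = 0.94337.
True dip = arctan(0.94337) = 43.3°, dipping toward W (azimuth ≈ 261°).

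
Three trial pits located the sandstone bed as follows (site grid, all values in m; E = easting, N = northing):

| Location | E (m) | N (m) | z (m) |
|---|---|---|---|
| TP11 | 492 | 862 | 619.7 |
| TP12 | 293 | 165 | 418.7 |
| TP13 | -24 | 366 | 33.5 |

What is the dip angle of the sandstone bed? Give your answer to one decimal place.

49.8°

Let the plane be z = a·E + b·N + c.
TP12−TP11: −199a − 697b = −201;  TP13−TP11: −516a − 496b = −586.2.
Solving gives a = 1.18370, b = −0.04958.
Gradient magnitude |∇z| = √(a² + b²) = √(1.40116 + 0.00246) = 1.18474.
True dip = arctan(1.18474) = 49.8°, dipping toward W (azimuth ≈ 272°).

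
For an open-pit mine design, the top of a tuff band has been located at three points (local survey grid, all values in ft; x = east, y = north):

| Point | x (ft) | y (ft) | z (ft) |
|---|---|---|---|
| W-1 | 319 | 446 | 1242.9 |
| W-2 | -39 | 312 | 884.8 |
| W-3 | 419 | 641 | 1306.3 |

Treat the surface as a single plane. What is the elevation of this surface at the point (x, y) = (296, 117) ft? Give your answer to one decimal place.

Let the plane be z = a·x + b·y + c.
W-2−W-1: −358a − 134b = −358.1;  W-3−W-1: 100a + 195b = 63.4.
Solving gives a = 1.08729, b = −0.23246.
Then c = 1242.9 − a·319 − b·446 = 999.73.
At (296, 117): z = 321.8 − 27.2 + 999.73 = 1294.4 ft.

1294.4 ft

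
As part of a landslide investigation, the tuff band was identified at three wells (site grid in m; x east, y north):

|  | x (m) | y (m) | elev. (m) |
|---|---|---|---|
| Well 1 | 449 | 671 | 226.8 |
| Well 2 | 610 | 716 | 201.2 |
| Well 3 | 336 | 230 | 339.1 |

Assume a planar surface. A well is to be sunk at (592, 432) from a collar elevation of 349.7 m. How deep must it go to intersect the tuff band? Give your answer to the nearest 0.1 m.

81.4 m

Two edge vectors: Well 1→Well 2 = (161, 45, -25.6), Well 1→Well 3 = (-113, -441, 112.3).
Normal n = (Well 1→Well 2) × (Well 1→Well 3) = (-6236.1, -15187.5, -65916).
So ∂z/∂x = −n_x/n_z = −0.09461 and ∂z/∂y = −n_y/n_z = −0.23041.
Intercept c from Well 1: 226.8 + 42.48 + 154.60 = 423.88.
At (592, 432): z_contact = −56.01 − 99.54 + 423.88 = 268.34 m.
Depth below ground = 349.7 − 268.34 = 81.4 m.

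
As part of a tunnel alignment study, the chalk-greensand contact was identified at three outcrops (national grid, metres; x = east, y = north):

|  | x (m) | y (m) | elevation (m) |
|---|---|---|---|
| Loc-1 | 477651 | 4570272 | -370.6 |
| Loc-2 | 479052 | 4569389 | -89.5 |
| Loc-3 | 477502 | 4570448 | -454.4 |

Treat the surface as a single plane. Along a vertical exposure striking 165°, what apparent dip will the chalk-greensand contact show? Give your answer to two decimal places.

Let the plane be z = a·x + b·y + c.
Loc-2−Loc-1: 1401a − 883b = 281.1;  Loc-3−Loc-1: −149a + 176b = −83.8.
Solving gives a = −0.21322, b = −0.65664.
Unit vector along 165° is (sin 165°, cos 165°) = (0.2588, -0.9659).
Slope in that direction = a·(0.2588) + b·(-0.9659) = 0.57908.
Apparent dip = arctan|0.57908| = 30.07° (true dip is 34.6°, so apparent ≤ true as expected).

30.07°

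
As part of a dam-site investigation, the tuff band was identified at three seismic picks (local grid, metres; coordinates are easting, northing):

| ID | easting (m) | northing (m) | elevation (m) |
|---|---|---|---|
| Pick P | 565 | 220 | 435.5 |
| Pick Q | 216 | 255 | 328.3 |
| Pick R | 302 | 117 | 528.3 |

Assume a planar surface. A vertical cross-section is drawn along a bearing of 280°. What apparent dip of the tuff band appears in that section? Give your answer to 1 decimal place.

21.9°

Two edge vectors: Pick P→Pick Q = (-349, 35, -107.2), Pick P→Pick R = (-263, -103, 92.8).
Normal n = (Pick P→Pick Q) × (Pick P→Pick R) = (-7793.6, 60580.8, 45152).
So ∂z/∂easting = −n_x/n_z = 0.17261 and ∂z/∂northing = −n_y/n_z = −1.34171.
Unit vector along 280° is (sin 280°, cos 280°) = (-0.9848, 0.1736).
Slope in that direction = a·(-0.9848) + b·(0.1736) = −0.40297.
Apparent dip = arctan|0.40297| = 21.9° (true dip is 53.5°, so apparent ≤ true as expected).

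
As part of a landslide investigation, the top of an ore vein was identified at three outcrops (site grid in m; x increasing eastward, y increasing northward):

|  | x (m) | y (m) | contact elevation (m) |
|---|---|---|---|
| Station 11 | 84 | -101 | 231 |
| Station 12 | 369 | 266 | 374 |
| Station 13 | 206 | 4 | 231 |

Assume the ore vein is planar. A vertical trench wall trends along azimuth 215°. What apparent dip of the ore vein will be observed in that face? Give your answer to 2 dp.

20.93°

Let the plane be z = a·x + b·y + c.
Station 12−Station 11: 285a + 367b = 143;  Station 13−Station 11: 122a + 105b = 0.
Solving gives a = −1.01118, b = 1.17489.
Unit vector along 215° is (sin 215°, cos 215°) = (-0.5736, -0.8192).
Slope in that direction = a·(-0.5736) + b·(-0.8192) = −0.38243.
Apparent dip = arctan|0.38243| = 20.93° (true dip is 57.2°, so apparent ≤ true as expected).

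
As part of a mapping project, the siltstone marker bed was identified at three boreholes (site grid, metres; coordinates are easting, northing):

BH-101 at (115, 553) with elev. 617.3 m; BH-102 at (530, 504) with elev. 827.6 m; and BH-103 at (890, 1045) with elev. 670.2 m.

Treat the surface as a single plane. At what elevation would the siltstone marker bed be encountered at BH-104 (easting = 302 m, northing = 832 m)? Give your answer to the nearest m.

Let the plane be z = a·easting + b·northing + c.
BH-102−BH-101: 415a − 49b = 210.3;  BH-103−BH-101: 775a + 492b = 52.9.
Solving gives a = 0.43798, b = −0.58239.
Then c = 617.3 − a·115 − b·553 = 888.99.
At (302, 832): z = 132.3 − 484.5 + 888.99 = 536.7 m.

537 m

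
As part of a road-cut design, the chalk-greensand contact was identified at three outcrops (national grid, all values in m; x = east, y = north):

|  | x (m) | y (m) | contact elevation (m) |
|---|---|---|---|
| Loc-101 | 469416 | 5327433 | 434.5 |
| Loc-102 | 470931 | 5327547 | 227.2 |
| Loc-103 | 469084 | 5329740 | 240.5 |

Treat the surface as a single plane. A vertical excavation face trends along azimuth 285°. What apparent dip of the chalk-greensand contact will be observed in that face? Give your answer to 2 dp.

Let the plane be z = a·x + b·y + c.
Loc-102−Loc-101: 1515a + 114b = −207.3;  Loc-103−Loc-101: −332a + 2307b = −194.
Solving gives a = −0.12911, b = −0.10267.
Unit vector along 285° is (sin 285°, cos 285°) = (-0.9659, 0.2588).
Slope in that direction = a·(-0.9659) + b·(0.2588) = 0.09813.
Apparent dip = arctan|0.09813| = 5.60° (true dip is 9.4°, so apparent ≤ true as expected).

5.60°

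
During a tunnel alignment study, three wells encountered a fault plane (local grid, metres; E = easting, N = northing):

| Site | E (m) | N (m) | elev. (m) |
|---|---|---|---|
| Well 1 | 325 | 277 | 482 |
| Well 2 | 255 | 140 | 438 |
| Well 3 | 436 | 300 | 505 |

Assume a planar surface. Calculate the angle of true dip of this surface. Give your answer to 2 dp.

Let the plane be z = a·E + b·N + c.
Well 2−Well 1: −70a − 137b = −44;  Well 3−Well 1: 111a + 23b = 23.
Solving gives a = 0.15731, b = 0.24079.
Gradient magnitude |∇z| = √(a² + b²) = √(0.02475 + 0.05798) = 0.28762.
True dip = arctan(0.28762) = 16.05°, dipping toward SSW (azimuth ≈ 213°).

16.05°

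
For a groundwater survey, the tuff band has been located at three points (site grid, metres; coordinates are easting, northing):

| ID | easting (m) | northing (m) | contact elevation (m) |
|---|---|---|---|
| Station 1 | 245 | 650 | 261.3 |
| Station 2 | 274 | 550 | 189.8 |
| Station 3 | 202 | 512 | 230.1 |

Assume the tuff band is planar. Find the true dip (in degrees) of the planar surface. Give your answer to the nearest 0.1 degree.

Two edge vectors: Station 1→Station 2 = (29, -100, -71.5), Station 1→Station 3 = (-43, -138, -31.2).
Normal n = (Station 1→Station 2) × (Station 1→Station 3) = (-6747, 3979.3, -8302).
So ∂z/∂easting = −n_x/n_z = −0.81270 and ∂z/∂northing = −n_y/n_z = 0.47932.
Gradient magnitude |∇z| = √(a² + b²) = √(0.66047 + 0.22975) = 0.94351.
True dip = arctan(0.94351) = 43.3°, dipping toward ESE (azimuth ≈ 121°).

43.3°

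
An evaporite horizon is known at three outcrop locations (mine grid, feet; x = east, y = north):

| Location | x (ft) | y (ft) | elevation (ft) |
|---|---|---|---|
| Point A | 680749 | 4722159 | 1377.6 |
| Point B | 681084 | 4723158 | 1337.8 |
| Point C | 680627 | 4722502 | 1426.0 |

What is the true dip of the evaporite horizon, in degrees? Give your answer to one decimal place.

14.9°

Two edge vectors: Point A→Point B = (335, 999, -39.8), Point A→Point C = (-122, 343, 48.4).
Normal n = (Point A→Point B) × (Point A→Point C) = (62003, -11358.4, 236783).
So ∂z/∂x = −n_x/n_z = −0.26186 and ∂z/∂y = −n_y/n_z = 0.04797.
Gradient magnitude |∇z| = √(a² + b²) = √(0.06857 + 0.00230) = 0.26621.
True dip = arctan(0.26621) = 14.9°, dipping toward E (azimuth ≈ 100°).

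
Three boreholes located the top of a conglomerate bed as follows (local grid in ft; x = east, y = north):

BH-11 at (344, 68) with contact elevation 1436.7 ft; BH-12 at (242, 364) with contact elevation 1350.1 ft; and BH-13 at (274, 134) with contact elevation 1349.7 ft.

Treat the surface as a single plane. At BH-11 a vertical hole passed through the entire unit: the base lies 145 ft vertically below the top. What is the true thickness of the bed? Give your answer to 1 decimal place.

Let the plane be z = a·x + b·y + c.
BH-12−BH-11: −102a + 296b = −86.6;  BH-13−BH-11: −70a + 66b = −87.
Solving gives a = 1.43240, b = 0.20103.
|∇z| = √(a²+b²) = 1.44644, so dip δ = arctan(1.44644) = 55.34°.
True thickness = vertical thickness × cos δ = 145 × cos 55.34° = 82.5 ft.

82.5 ft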